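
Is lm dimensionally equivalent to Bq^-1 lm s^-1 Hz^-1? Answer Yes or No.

No

Left side:
  lm = cd.
Right side:
  Bq = s⁻¹.
  So Bq⁻¹ = s.
  lm = cd.
  Hz = s⁻¹.
  So Hz⁻¹ = s.
  Combining: Bq⁻¹·lm·s⁻¹·Hz⁻¹ = s · cd · s⁻¹ · s = s·cd.
Left is cd; right is s·cd — different.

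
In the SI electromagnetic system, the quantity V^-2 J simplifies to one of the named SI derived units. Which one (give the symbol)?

F

V = kg·m²·s⁻³·A⁻¹.
So V⁻² = kg⁻²·m⁻⁴·s⁶·A².
J = kg·m²·s⁻².
Combining: V⁻²·J = (kg⁻²·m⁻⁴·s⁶·A²) · (kg·m²·s⁻²) = kg⁻¹·m⁻²·s⁴·A².
kg⁻¹·m⁻²·s⁴·A² is the base-SI form of the farad.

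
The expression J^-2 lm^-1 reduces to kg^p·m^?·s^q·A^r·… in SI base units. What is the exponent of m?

J = kg·m²·s⁻².
So J⁻² = kg⁻²·m⁻⁴·s⁴.
lm = cd.
So lm⁻¹ = cd⁻¹.
Combining: J⁻²·lm⁻¹ = (kg⁻²·m⁻⁴·s⁴) · cd⁻¹ = kg⁻²·m⁻⁴·s⁴·cd⁻¹.
The exponent of m is -4.

-4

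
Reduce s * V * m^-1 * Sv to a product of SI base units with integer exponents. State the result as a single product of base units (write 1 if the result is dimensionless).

kg·m³·s⁻⁴·A⁻¹

V = W/A (potential = power per current),
    = kg·m²·s⁻³·A⁻¹.
Sv = J/kg (equivalent dose = energy per mass),
    = m²·s⁻².
Combining: s·V·m⁻¹·Sv = s · (kg·m²·s⁻³·A⁻¹) · m⁻¹ · (m²·s⁻²) = kg·m³·s⁻⁴·A⁻¹.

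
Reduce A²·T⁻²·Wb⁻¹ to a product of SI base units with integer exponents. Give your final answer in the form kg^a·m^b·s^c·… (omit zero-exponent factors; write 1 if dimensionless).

T = Wb/m² (flux density = flux per area),
    = kg·s⁻²·A⁻¹.
So T⁻² = kg⁻²·s⁴·A².
Wb = V·s (flux: a volt is a weber per second),
    = kg·m²·s⁻²·A⁻¹.
So Wb⁻¹ = kg⁻¹·m⁻²·s²·A.
Combining: A²·T⁻²·Wb⁻¹ = A² · (kg⁻²·s⁴·A²) · (kg⁻¹·m⁻²·s²·A) = kg⁻³·m⁻²·s⁶·A⁵.

kg⁻³·m⁻²·s⁶·A⁵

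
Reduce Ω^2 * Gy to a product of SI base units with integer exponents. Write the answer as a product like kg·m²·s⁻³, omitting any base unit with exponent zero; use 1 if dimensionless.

kg²·m⁶·s⁻⁸·A⁻⁴

Ω = V/A (resistance = voltage per current),
    = kg·m²·s⁻³·A⁻².
So Ω² = kg²·m⁴·s⁻⁶·A⁻⁴.
Gy = J/kg (absorbed dose = energy per mass),
    = m²·s⁻².
Combining: Ω²·Gy = (kg²·m⁴·s⁻⁶·A⁻⁴) · (m²·s⁻²) = kg²·m⁶·s⁻⁸·A⁻⁴.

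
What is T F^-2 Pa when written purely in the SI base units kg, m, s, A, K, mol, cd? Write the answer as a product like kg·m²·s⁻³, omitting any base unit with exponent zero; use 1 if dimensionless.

T = kg·s⁻²·A⁻¹.
F = kg⁻¹·m⁻²·s⁴·A².
So F⁻² = kg²·m⁴·s⁻⁸·A⁻⁴.
Pa = kg·m⁻¹·s⁻².
Combining: T·F⁻²·Pa = (kg·s⁻²·A⁻¹) · (kg²·m⁴·s⁻⁸·A⁻⁴) · (kg·m⁻¹·s⁻²) = kg⁴·m³·s⁻¹²·A⁻⁵.

kg⁴·m³·s⁻¹²·A⁻⁵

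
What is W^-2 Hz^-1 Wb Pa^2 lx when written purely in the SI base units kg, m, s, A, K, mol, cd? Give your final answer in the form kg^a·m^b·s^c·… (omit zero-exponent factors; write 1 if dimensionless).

kg·m⁻⁶·s·A⁻¹·cd

W = kg·m²·s⁻³.
So W⁻² = kg⁻²·m⁻⁴·s⁶.
Hz = s⁻¹.
So Hz⁻¹ = s.
Wb = kg·m²·s⁻²·A⁻¹.
Pa = kg·m⁻¹·s⁻².
So Pa² = kg²·m⁻²·s⁻⁴.
lx = m⁻²·cd.
Combining: W⁻²·Hz⁻¹·Wb·Pa²·lx = (kg⁻²·m⁻⁴·s⁶) · s · (kg·m²·s⁻²·A⁻¹) · (kg²·m⁻²·s⁻⁴) · (m⁻²·cd) = kg·m⁻⁶·s·A⁻¹·cd.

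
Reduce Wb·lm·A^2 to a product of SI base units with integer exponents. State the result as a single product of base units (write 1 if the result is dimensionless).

Wb = kg·m²·s⁻²·A⁻¹.
lm = cd.
Combining: Wb·lm·A² = (kg·m²·s⁻²·A⁻¹) · cd · A² = kg·m²·s⁻²·A·cd.

kg·m²·s⁻²·A·cd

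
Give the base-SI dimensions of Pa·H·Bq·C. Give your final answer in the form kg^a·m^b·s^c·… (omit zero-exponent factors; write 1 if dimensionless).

Pa = kg·m⁻¹·s⁻².
H = kg·m²·s⁻²·A⁻².
Bq = s⁻¹.
C = s·A.
Combining: Pa·H·Bq·C = (kg·m⁻¹·s⁻²) · (kg·m²·s⁻²·A⁻²) · s⁻¹ · (s·A) = kg²·m·s⁻⁴·A⁻¹.

kg²·m·s⁻⁴·A⁻¹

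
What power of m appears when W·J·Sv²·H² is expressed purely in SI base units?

W = J/s (power = energy per time),
    = kg·m²·s⁻³.
J = N·m (work = force × distance),
    = kg·m²·s⁻².
Sv = J/kg (equivalent dose = energy per mass),
    = m²·s⁻².
So Sv² = m⁴·s⁻⁴.
H = Wb/A (inductance = flux per current),
    = kg·m²·s⁻²·A⁻².
So H² = kg²·m⁴·s⁻⁴·A⁻⁴.
Combining: W·J·Sv²·H² = (kg·m²·s⁻³) · (kg·m²·s⁻²) · (m⁴·s⁻⁴) · (kg²·m⁴·s⁻⁴·A⁻⁴) = kg⁴·m¹²·s⁻¹³·A⁻⁴.
The exponent of m is 12.

12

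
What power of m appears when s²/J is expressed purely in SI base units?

J = N·m (work = force × distance),
    = kg·m²·s⁻².
So J⁻¹ = kg⁻¹·m⁻²·s².
Combining: s²·J⁻¹ = s² · (kg⁻¹·m⁻²·s²) = kg⁻¹·m⁻²·s⁴.
The exponent of m is -2.

-2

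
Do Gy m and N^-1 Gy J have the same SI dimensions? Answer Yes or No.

Yes

Left side:
  Gy = J/kg (absorbed dose = energy per mass),
      = m²·s⁻².
  Combining: Gy·m = (m²·s⁻²) · m = m³·s⁻².
Right side:
  N = kg·m/s² = kg·m·s⁻² (force = mass × acceleration).
  So N⁻¹ = kg⁻¹·m⁻¹·s².
  Gy = J/kg (absorbed dose = energy per mass),
      = m²·s⁻².
  J = N·m (work = force × distance),
      = kg·m²·s⁻².
  Combining: N⁻¹·Gy·J = (kg⁻¹·m⁻¹·s²) · (m²·s⁻²) · (kg·m²·s⁻²) = m³·s⁻².
Both reduce to m³·s⁻².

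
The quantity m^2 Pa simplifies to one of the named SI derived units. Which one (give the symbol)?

Pa = N/m² (pressure = force per area),
    = kg·m⁻¹·s⁻².
Combining: m²·Pa = m² · (kg·m⁻¹·s⁻²) = kg·m·s⁻².
kg·m·s⁻² is the base-SI form of the newton.

N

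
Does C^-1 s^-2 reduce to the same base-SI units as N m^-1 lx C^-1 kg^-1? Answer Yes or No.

No

Left side:
  C = A·s = s·A (charge = current × time).
  So C⁻¹ = s⁻¹·A⁻¹.
  Combining: C⁻¹·s⁻² = (s⁻¹·A⁻¹) · s⁻² = s⁻³·A⁻¹.
Right side:
  N = kg·m·s⁻².
  lx = m⁻²·cd.
  C = s·A.
  So C⁻¹ = s⁻¹·A⁻¹.
  Combining: N·m⁻¹·lx·C⁻¹·kg⁻¹ = (kg·m·s⁻²) · m⁻¹ · (m⁻²·cd) · (s⁻¹·A⁻¹) · kg⁻¹ = m⁻²·s⁻³·A⁻¹·cd.
Left is s⁻³·A⁻¹; right is m⁻²·s⁻³·A⁻¹·cd — different.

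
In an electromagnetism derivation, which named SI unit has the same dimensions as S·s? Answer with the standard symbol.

F

S = kg⁻¹·m⁻²·s³·A².
Combining: S·s = (kg⁻¹·m⁻²·s³·A²) · s = kg⁻¹·m⁻²·s⁴·A².
kg⁻¹·m⁻²·s⁴·A² is the base-SI form of the farad.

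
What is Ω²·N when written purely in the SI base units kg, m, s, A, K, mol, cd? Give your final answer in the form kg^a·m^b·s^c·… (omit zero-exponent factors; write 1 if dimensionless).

Ω = V/A (resistance = voltage per current),
    = kg·m²·s⁻³·A⁻².
So Ω² = kg²·m⁴·s⁻⁶·A⁻⁴.
N = kg·m/s² = kg·m·s⁻² (force = mass × acceleration).
Combining: Ω²·N = (kg²·m⁴·s⁻⁶·A⁻⁴) · (kg·m·s⁻²) = kg³·m⁵·s⁻⁸·A⁻⁴.

kg³·m⁵·s⁻⁸·A⁻⁴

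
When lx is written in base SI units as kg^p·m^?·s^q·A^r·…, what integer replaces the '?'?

lx = lm/m² (illuminance = luminous flux per area),
    = m⁻²·cd.
The exponent of m is -2.

-2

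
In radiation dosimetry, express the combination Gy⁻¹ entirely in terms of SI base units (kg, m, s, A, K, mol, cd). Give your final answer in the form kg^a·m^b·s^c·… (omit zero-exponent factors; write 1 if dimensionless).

Gy = J/kg (absorbed dose = energy per mass),
    = m²·s⁻².
So Gy⁻¹ = m⁻²·s².

m⁻²·s²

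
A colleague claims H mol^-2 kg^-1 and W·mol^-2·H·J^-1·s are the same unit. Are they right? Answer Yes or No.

Left side:
  H = kg·m²·s⁻²·A⁻².
  Combining: H·mol⁻²·kg⁻¹ = (kg·m²·s⁻²·A⁻²) · mol⁻² · kg⁻¹ = m²·s⁻²·A⁻²·mol⁻².
Right side:
  W = J/s (power = energy per time),
      = kg·m²·s⁻³.
  H = Wb/A (inductance = flux per current),
      = kg·m²·s⁻²·A⁻².
  J = N·m (work = force × distance),
      = kg·m²·s⁻².
  So J⁻¹ = kg⁻¹·m⁻²·s².
  Combining: W·mol⁻²·H·J⁻¹·s = (kg·m²·s⁻³) · mol⁻² · (kg·m²·s⁻²·A⁻²) · (kg⁻¹·m⁻²·s²) · s = kg·m²·s⁻²·A⁻²·mol⁻².
Left is m²·s⁻²·A⁻²·mol⁻²; right is kg·m²·s⁻²·A⁻²·mol⁻² — different.

No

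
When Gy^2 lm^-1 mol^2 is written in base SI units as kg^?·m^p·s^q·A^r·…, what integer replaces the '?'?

0

Gy = m²·s⁻².
So Gy² = m⁴·s⁻⁴.
lm = cd.
So lm⁻¹ = cd⁻¹.
Combining: Gy²·lm⁻¹·mol² = (m⁴·s⁻⁴) · cd⁻¹ · mol² = m⁴·s⁻⁴·mol²·cd⁻¹.
The exponent of kg is 0.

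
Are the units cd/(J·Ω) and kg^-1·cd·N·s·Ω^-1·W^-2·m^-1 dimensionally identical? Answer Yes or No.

Left side:
  J = N·m (work = force × distance),
      = kg·m²·s⁻².
  So J⁻¹ = kg⁻¹·m⁻²·s².
  Ω = V/A (resistance = voltage per current),
      = kg·m²·s⁻³·A⁻².
  So Ω⁻¹ = kg⁻¹·m⁻²·s³·A².
  Combining: cd·J⁻¹·Ω⁻¹ = cd · (kg⁻¹·m⁻²·s²) · (kg⁻¹·m⁻²·s³·A²) = kg⁻²·m⁻⁴·s⁵·A²·cd.
Right side:
  N = kg·m·s⁻².
  Ω = kg·m²·s⁻³·A⁻².
  So Ω⁻¹ = kg⁻¹·m⁻²·s³·A².
  W = kg·m²·s⁻³.
  So W⁻² = kg⁻²·m⁻⁴·s⁶.
  Combining: kg⁻¹·cd·N·s·Ω⁻¹·W⁻²·m⁻¹ = kg⁻¹ · cd · (kg·m·s⁻²) · s · (kg⁻¹·m⁻²·s³·A²) · (kg⁻²·m⁻⁴·s⁶) · m⁻¹ = kg⁻³·m⁻⁶·s⁸·A²·cd.
Left is kg⁻²·m⁻⁴·s⁵·A²·cd; right is kg⁻³·m⁻⁶·s⁸·A²·cd — different.

No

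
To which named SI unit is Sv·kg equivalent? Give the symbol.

Sv = J/kg (equivalent dose = energy per mass),
    = m²·s⁻².
Combining: Sv·kg = (m²·s⁻²) · kg = kg·m²·s⁻².
kg·m²·s⁻² is the base-SI form of the joule.

J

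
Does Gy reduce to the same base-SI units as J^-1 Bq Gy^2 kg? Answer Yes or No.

Left side:
  Gy = J/kg (absorbed dose = energy per mass),
      = m²·s⁻².
Right side:
  J = N·m (work = force × distance),
      = kg·m²·s⁻².
  So J⁻¹ = kg⁻¹·m⁻²·s².
  Bq = 1/s = s⁻¹ (activity is decays per second).
  Gy = J/kg (absorbed dose = energy per mass),
      = m²·s⁻².
  So Gy² = m⁴·s⁻⁴.
  Combining: J⁻¹·Bq·Gy²·kg = (kg⁻¹·m⁻²·s²) · s⁻¹ · (m⁴·s⁻⁴) · kg = m²·s⁻³.
Left is m²·s⁻²; right is m²·s⁻³ — different.

No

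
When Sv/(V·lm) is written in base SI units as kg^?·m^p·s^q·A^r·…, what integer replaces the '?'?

V = kg·m²·s⁻³·A⁻¹.
So V⁻¹ = kg⁻¹·m⁻²·s³·A.
Sv = m²·s⁻².
lm = cd.
So lm⁻¹ = cd⁻¹.
Combining: V⁻¹·Sv·lm⁻¹ = (kg⁻¹·m⁻²·s³·A) · (m²·s⁻²) · cd⁻¹ = kg⁻¹·s·A·cd⁻¹.
The exponent of kg is -1.

-1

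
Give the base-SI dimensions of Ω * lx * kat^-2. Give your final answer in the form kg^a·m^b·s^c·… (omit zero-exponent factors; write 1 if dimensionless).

Ω = kg·m²·s⁻³·A⁻².
lx = m⁻²·cd.
kat = s⁻¹·mol.
So kat⁻² = s²·mol⁻².
Combining: Ω·lx·kat⁻² = (kg·m²·s⁻³·A⁻²) · (m⁻²·cd) · (s²·mol⁻²) = kg·s⁻¹·A⁻²·mol⁻²·cd.

kg·s⁻¹·A⁻²·mol⁻²·cd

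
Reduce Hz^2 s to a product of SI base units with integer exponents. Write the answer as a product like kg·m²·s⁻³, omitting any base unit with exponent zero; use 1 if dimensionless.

Hz = 1/s = s⁻¹ (frequency is cycles per second).
So Hz² = s⁻².
Combining: Hz²·s = s⁻² · s = s⁻¹.

s⁻¹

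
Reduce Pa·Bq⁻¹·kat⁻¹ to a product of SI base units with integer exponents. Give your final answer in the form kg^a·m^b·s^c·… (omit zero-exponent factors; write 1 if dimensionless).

kg·m⁻¹·mol⁻¹

Pa = kg·m⁻¹·s⁻².
Bq = s⁻¹.
So Bq⁻¹ = s.
kat = s⁻¹·mol.
So kat⁻¹ = s·mol⁻¹.
Combining: Pa·Bq⁻¹·kat⁻¹ = (kg·m⁻¹·s⁻²) · s · (s·mol⁻¹) = kg·m⁻¹·mol⁻¹.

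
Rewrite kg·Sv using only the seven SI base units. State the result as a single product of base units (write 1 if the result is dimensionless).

Sv = m²·s⁻².
Combining: kg·Sv = kg · (m²·s⁻²) = kg·m²·s⁻².

kg·m²·s⁻²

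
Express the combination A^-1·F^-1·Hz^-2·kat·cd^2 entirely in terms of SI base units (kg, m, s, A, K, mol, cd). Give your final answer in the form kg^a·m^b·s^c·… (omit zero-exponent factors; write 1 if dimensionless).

F = C/V (capacitance = charge per voltage),
    = A·s/(kg·m²·s⁻³·A⁻¹) (substituting C and V),
    = kg⁻¹·m⁻²·s⁴·A².
So F⁻¹ = kg·m²·s⁻⁴·A⁻².
Hz = 1/s = s⁻¹ (frequency is cycles per second).
So Hz⁻² = s².
kat = mol/s = s⁻¹·mol (catalytic activity).
Combining: A⁻¹·F⁻¹·Hz⁻²·kat·cd² = A⁻¹ · (kg·m²·s⁻⁴·A⁻²) · s² · (s⁻¹·mol) · cd² = kg·m²·s⁻³·A⁻³·mol·cd².

kg·m²·s⁻³·A⁻³·mol·cd²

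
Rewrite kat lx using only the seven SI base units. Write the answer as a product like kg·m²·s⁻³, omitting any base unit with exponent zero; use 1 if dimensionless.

kat = s⁻¹·mol.
lx = m⁻²·cd.
Combining: kat·lx = (s⁻¹·mol) · (m⁻²·cd) = m⁻²·s⁻¹·mol·cd.

m⁻²·s⁻¹·mol·cd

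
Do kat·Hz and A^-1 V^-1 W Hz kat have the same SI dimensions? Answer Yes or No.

Left side:
  kat = s⁻¹·mol.
  Hz = s⁻¹.
  Combining: kat·Hz = (s⁻¹·mol) · s⁻¹ = s⁻²·mol.
Right side:
  V = W/A (potential = power per current),
      = kg·m²·s⁻³·A⁻¹.
  So V⁻¹ = kg⁻¹·m⁻²·s³·A.
  W = J/s (power = energy per time),
      = kg·m²·s⁻³.
  Hz = 1/s = s⁻¹ (frequency is cycles per second).
  kat = mol/s = s⁻¹·mol (catalytic activity).
  Combining: A⁻¹·V⁻¹·W·Hz·kat = A⁻¹ · (kg⁻¹·m⁻²·s³·A) · (kg·m²·s⁻³) · s⁻¹ · (s⁻¹·mol) = s⁻²·mol.
Both reduce to s⁻²·mol.

Yes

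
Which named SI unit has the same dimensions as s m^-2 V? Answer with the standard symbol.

V = W/A (potential = power per current),
    = kg·m²·s⁻³·A⁻¹.
Combining: s·m⁻²·V = s · m⁻² · (kg·m²·s⁻³·A⁻¹) = kg·s⁻²·A⁻¹.
kg·s⁻²·A⁻¹ is the base-SI form of the tesla.

T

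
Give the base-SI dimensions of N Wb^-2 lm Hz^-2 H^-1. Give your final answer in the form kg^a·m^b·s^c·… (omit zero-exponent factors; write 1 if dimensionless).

kg⁻²·m⁻⁵·s⁶·A⁴·cd

N = kg·m/s² = kg·m·s⁻² (force = mass × acceleration).
Wb = V·s (flux: a volt is a weber per second),
    = kg·m²·s⁻²·A⁻¹.
So Wb⁻² = kg⁻²·m⁻⁴·s⁴·A².
lm = cd·sr = cd (luminous flux; sr is dimensionless).
Hz = 1/s = s⁻¹ (frequency is cycles per second).
So Hz⁻² = s².
H = Wb/A (inductance = flux per current),
    = kg·m²·s⁻²·A⁻².
So H⁻¹ = kg⁻¹·m⁻²·s²·A².
Combining: N·Wb⁻²·lm·Hz⁻²·H⁻¹ = (kg·m·s⁻²) · (kg⁻²·m⁻⁴·s⁴·A²) · cd · s² · (kg⁻¹·m⁻²·s²·A²) = kg⁻²·m⁻⁵·s⁶·A⁴·cd.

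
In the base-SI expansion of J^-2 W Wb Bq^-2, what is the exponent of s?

1

J = kg·m²·s⁻².
So J⁻² = kg⁻²·m⁻⁴·s⁴.
W = kg·m²·s⁻³.
Wb = kg·m²·s⁻²·A⁻¹.
Bq = s⁻¹.
So Bq⁻² = s².
Combining: J⁻²·W·Wb·Bq⁻² = (kg⁻²·m⁻⁴·s⁴) · (kg·m²·s⁻³) · (kg·m²·s⁻²·A⁻¹) · s² = s·A⁻¹.
The exponent of s is 1.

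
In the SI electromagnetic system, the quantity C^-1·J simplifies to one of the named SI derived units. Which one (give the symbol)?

V

C = A·s = s·A (charge = current × time).
So C⁻¹ = s⁻¹·A⁻¹.
J = N·m (work = force × distance),
    = kg·m²·s⁻².
Combining: C⁻¹·J = (s⁻¹·A⁻¹) · (kg·m²·s⁻²) = kg·m²·s⁻³·A⁻¹.
kg·m²·s⁻³·A⁻¹ is the base-SI form of the volt.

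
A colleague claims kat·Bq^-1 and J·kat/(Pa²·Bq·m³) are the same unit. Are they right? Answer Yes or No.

No

Left side:
  kat = s⁻¹·mol.
  Bq = s⁻¹.
  So Bq⁻¹ = s.
  Combining: kat·Bq⁻¹ = (s⁻¹·mol) · s = mol.
Right side:
  J = kg·m²·s⁻².
  kat = s⁻¹·mol.
  Pa = kg·m⁻¹·s⁻².
  So Pa⁻² = kg⁻²·m²·s⁴.
  Bq = s⁻¹.
  So Bq⁻¹ = s.
  Combining: J·kat·Pa⁻²·Bq⁻¹·m⁻³ = (kg·m²·s⁻²) · (s⁻¹·mol) · (kg⁻²·m²·s⁴) · s · m⁻³ = kg⁻¹·m·s²·mol.
Left is mol; right is kg⁻¹·m·s²·mol — different.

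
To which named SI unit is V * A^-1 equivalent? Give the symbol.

V = W/A (potential = power per current),
    = kg·m²·s⁻³·A⁻¹.
Combining: V·A⁻¹ = (kg·m²·s⁻³·A⁻¹) · A⁻¹ = kg·m²·s⁻³·A⁻².
kg·m²·s⁻³·A⁻² is the base-SI form of the ohm.

Ω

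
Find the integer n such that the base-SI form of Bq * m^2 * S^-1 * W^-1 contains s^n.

-1

Bq = 1/s = s⁻¹ (activity is decays per second).
S = 1/Ω (conductance is reciprocal resistance),
    = kg⁻¹·m⁻²·s³·A².
So S⁻¹ = kg·m²·s⁻³·A⁻².
W = J/s (power = energy per time),
    = kg·m²·s⁻³.
So W⁻¹ = kg⁻¹·m⁻²·s³.
Combining: Bq·m²·S⁻¹·W⁻¹ = s⁻¹ · m² · (kg·m²·s⁻³·A⁻²) · (kg⁻¹·m⁻²·s³) = m²·s⁻¹·A⁻².
The exponent of s is -1.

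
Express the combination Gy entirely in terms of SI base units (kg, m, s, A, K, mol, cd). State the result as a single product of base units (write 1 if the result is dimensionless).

m²·s⁻²

Gy = J/kg (absorbed dose = energy per mass),
    = m²·s⁻².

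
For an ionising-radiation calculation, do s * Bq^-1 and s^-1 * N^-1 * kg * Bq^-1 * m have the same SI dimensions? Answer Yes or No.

Yes

Left side:
  Bq = s⁻¹.
  So Bq⁻¹ = s.
  Combining: s·Bq⁻¹ = s · s = s².
Right side:
  N = kg·m/s² = kg·m·s⁻² (force = mass × acceleration).
  So N⁻¹ = kg⁻¹·m⁻¹·s².
  Bq = 1/s = s⁻¹ (activity is decays per second).
  So Bq⁻¹ = s.
  Combining: s⁻¹·N⁻¹·kg·Bq⁻¹·m = s⁻¹ · (kg⁻¹·m⁻¹·s²) · kg · s · m = s².
Both reduce to s².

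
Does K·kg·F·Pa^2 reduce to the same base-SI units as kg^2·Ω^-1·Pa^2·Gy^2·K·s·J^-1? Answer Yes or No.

No

Left side:
  F = kg⁻¹·m⁻²·s⁴·A².
  Pa = kg·m⁻¹·s⁻².
  So Pa² = kg²·m⁻²·s⁻⁴.
  Combining: K·kg·F·Pa² = K · kg · (kg⁻¹·m⁻²·s⁴·A²) · (kg²·m⁻²·s⁻⁴) = kg²·m⁻⁴·A²·K.
Right side:
  Ω = kg·m²·s⁻³·A⁻².
  So Ω⁻¹ = kg⁻¹·m⁻²·s³·A².
  Pa = kg·m⁻¹·s⁻².
  So Pa² = kg²·m⁻²·s⁻⁴.
  Gy = m²·s⁻².
  So Gy² = m⁴·s⁻⁴.
  J = kg·m²·s⁻².
  So J⁻¹ = kg⁻¹·m⁻²·s².
  Combining: kg²·Ω⁻¹·Pa²·Gy²·K·s·J⁻¹ = kg² · (kg⁻¹·m⁻²·s³·A²) · (kg²·m⁻²·s⁻⁴) · (m⁴·s⁻⁴) · K · s · (kg⁻¹·m⁻²·s²) = kg²·m⁻²·s⁻²·A²·K.
Left is kg²·m⁻⁴·A²·K; right is kg²·m⁻²·s⁻²·A²·K — different.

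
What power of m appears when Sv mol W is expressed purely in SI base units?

Sv = J/kg (equivalent dose = energy per mass),
    = m²·s⁻².
W = J/s (power = energy per time),
    = kg·m²·s⁻³.
Combining: Sv·mol·W = (m²·s⁻²) · mol · (kg·m²·s⁻³) = kg·m⁴·s⁻⁵·mol.
The exponent of m is 4.

4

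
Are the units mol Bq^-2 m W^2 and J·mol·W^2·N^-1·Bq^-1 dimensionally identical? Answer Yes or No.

No

Left side:
  Bq = 1/s = s⁻¹ (activity is decays per second).
  So Bq⁻² = s².
  W = J/s (power = energy per time),
      = kg·m²·s⁻³.
  So W² = kg²·m⁴·s⁻⁶.
  Combining: mol·Bq⁻²·m·W² = mol · s² · m · (kg²·m⁴·s⁻⁶) = kg²·m⁵·s⁻⁴·mol.
Right side:
  J = N·m (work = force × distance),
      = kg·m²·s⁻².
  W = J/s (power = energy per time),
      = kg·m²·s⁻³.
  So W² = kg²·m⁴·s⁻⁶.
  N = kg·m/s² = kg·m·s⁻² (force = mass × acceleration).
  So N⁻¹ = kg⁻¹·m⁻¹·s².
  Bq = 1/s = s⁻¹ (activity is decays per second).
  So Bq⁻¹ = s.
  Combining: J·mol·W²·N⁻¹·Bq⁻¹ = (kg·m²·s⁻²) · mol · (kg²·m⁴·s⁻⁶) · (kg⁻¹·m⁻¹·s²) · s = kg²·m⁵·s⁻⁵·mol.
Left is kg²·m⁵·s⁻⁴·mol; right is kg²·m⁵·s⁻⁵·mol — different.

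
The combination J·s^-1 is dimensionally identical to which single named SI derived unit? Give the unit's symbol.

J = N·m (work = force × distance),
    = kg·m²·s⁻².
Combining: J·s⁻¹ = (kg·m²·s⁻²) · s⁻¹ = kg·m²·s⁻³.
kg·m²·s⁻³ is the base-SI form of the watt.

W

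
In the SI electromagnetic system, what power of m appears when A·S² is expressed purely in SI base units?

-4

S = 1/Ω (conductance is reciprocal resistance),
    = kg⁻¹·m⁻²·s³·A².
So S² = kg⁻²·m⁻⁴·s⁶·A⁴.
Combining: A·S² = A · (kg⁻²·m⁻⁴·s⁶·A⁴) = kg⁻²·m⁻⁴·s⁶·A⁵.
The exponent of m is -4.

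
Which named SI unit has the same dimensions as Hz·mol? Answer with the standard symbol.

kat

Hz = 1/s = s⁻¹ (frequency is cycles per second).
Combining: Hz·mol = s⁻¹ · mol = s⁻¹·mol.
s⁻¹·mol is the base-SI form of the katal.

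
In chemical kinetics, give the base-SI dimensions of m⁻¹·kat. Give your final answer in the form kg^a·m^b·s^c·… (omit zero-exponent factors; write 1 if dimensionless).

kat = s⁻¹·mol.
Combining: m⁻¹·kat = m⁻¹ · (s⁻¹·mol) = m⁻¹·s⁻¹·mol.

m⁻¹·s⁻¹·mol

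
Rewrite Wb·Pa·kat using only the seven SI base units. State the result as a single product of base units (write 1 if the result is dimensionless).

Wb = kg·m²·s⁻²·A⁻¹.
Pa = kg·m⁻¹·s⁻².
kat = s⁻¹·mol.
Combining: Wb·Pa·kat = (kg·m²·s⁻²·A⁻¹) · (kg·m⁻¹·s⁻²) · (s⁻¹·mol) = kg²·m·s⁻⁵·A⁻¹·mol.

kg²·m·s⁻⁵·A⁻¹·mol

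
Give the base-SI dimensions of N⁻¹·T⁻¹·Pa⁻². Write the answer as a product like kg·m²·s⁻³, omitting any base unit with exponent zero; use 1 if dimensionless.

kg⁻⁴·m·s⁸·A

N = kg·m·s⁻².
So N⁻¹ = kg⁻¹·m⁻¹·s².
T = kg·s⁻²·A⁻¹.
So T⁻¹ = kg⁻¹·s²·A.
Pa = kg·m⁻¹·s⁻².
So Pa⁻² = kg⁻²·m²·s⁴.
Combining: N⁻¹·T⁻¹·Pa⁻² = (kg⁻¹·m⁻¹·s²) · (kg⁻¹·s²·A) · (kg⁻²·m²·s⁴) = kg⁻⁴·m·s⁸·A.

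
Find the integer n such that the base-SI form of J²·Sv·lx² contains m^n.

2

J = N·m (work = force × distance),
    = kg·m²·s⁻².
So J² = kg²·m⁴·s⁻⁴.
Sv = J/kg (equivalent dose = energy per mass),
    = m²·s⁻².
lx = lm/m² (illuminance = luminous flux per area),
    = m⁻²·cd.
So lx² = m⁻⁴·cd².
Combining: J²·Sv·lx² = (kg²·m⁴·s⁻⁴) · (m²·s⁻²) · (m⁻⁴·cd²) = kg²·m²·s⁻⁶·cd².
The exponent of m is 2.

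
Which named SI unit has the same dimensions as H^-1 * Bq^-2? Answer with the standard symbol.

H = Wb/A (inductance = flux per current),
    = kg·m²·s⁻²·A⁻².
So H⁻¹ = kg⁻¹·m⁻²·s²·A².
Bq = 1/s = s⁻¹ (activity is decays per second).
So Bq⁻² = s².
Combining: H⁻¹·Bq⁻² = (kg⁻¹·m⁻²·s²·A²) · s² = kg⁻¹·m⁻²·s⁴·A².
kg⁻¹·m⁻²·s⁴·A² is the base-SI form of the farad.

F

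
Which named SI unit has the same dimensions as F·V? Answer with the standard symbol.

C

F = C/V (capacitance = charge per voltage),
    = A·s/(kg·m²·s⁻³·A⁻¹) (substituting C and V),
    = kg⁻¹·m⁻²·s⁴·A².
V = W/A (potential = power per current),
    = kg·m²·s⁻³·A⁻¹.
Combining: F·V = (kg⁻¹·m⁻²·s⁴·A²) · (kg·m²·s⁻³·A⁻¹) = s·A.
s·A is the base-SI form of the coulomb.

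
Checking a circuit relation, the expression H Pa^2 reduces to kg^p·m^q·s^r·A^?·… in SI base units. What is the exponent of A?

-2

H = Wb/A (inductance = flux per current),
    = kg·m²·s⁻²·A⁻².
Pa = N/m² (pressure = force per area),
    = kg·m⁻¹·s⁻².
So Pa² = kg²·m⁻²·s⁻⁴.
Combining: H·Pa² = (kg·m²·s⁻²·A⁻²) · (kg²·m⁻²·s⁻⁴) = kg³·s⁻⁶·A⁻².
The exponent of A is -2.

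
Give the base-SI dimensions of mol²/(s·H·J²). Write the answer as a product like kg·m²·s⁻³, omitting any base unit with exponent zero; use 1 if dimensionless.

H = Wb/A (inductance = flux per current),
    = kg·m²·s⁻²·A⁻².
So H⁻¹ = kg⁻¹·m⁻²·s²·A².
J = N·m (work = force × distance),
    = kg·m²·s⁻².
So J⁻² = kg⁻²·m⁻⁴·s⁴.
Combining: s⁻¹·H⁻¹·J⁻²·mol² = s⁻¹ · (kg⁻¹·m⁻²·s²·A²) · (kg⁻²·m⁻⁴·s⁴) · mol² = kg⁻³·m⁻⁶·s⁵·A²·mol².

kg⁻³·m⁻⁶·s⁵·A²·mol²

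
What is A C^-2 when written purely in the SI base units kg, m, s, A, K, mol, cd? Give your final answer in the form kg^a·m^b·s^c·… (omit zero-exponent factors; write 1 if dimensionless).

s⁻²·A⁻¹

C = A·s = s·A (charge = current × time).
So C⁻² = s⁻²·A⁻².
Combining: A·C⁻² = A · (s⁻²·A⁻²) = s⁻²·A⁻¹.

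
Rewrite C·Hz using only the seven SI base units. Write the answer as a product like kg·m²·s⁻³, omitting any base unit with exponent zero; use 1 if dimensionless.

C = A·s = s·A (charge = current × time).
Hz = 1/s = s⁻¹ (frequency is cycles per second).
Combining: C·Hz = (s·A) · s⁻¹ = A.

A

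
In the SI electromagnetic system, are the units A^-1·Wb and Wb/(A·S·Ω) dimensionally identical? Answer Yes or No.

Yes

Left side:
  Wb = kg·m²·s⁻²·A⁻¹.
  Combining: A⁻¹·Wb = A⁻¹ · (kg·m²·s⁻²·A⁻¹) = kg·m²·s⁻²·A⁻².
Right side:
  Wb = V·s (flux: a volt is a weber per second),
      = kg·m²·s⁻²·A⁻¹.
  S = 1/Ω (conductance is reciprocal resistance),
      = kg⁻¹·m⁻²·s³·A².
  So S⁻¹ = kg·m²·s⁻³·A⁻².
  Ω = V/A (resistance = voltage per current),
      = kg·m²·s⁻³·A⁻².
  So Ω⁻¹ = kg⁻¹·m⁻²·s³·A².
  Combining: A⁻¹·Wb·S⁻¹·Ω⁻¹ = A⁻¹ · (kg·m²·s⁻²·A⁻¹) · (kg·m²·s⁻³·A⁻²) · (kg⁻¹·m⁻²·s³·A²) = kg·m²·s⁻²·A⁻².
Both reduce to kg·m²·s⁻²·A⁻².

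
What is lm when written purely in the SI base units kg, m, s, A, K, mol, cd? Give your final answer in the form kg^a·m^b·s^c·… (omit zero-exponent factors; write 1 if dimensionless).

cd

lm = cd·sr = cd (luminous flux; sr is dimensionless).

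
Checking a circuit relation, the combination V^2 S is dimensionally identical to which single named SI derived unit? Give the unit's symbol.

V = kg·m²·s⁻³·A⁻¹.
So V² = kg²·m⁴·s⁻⁶·A⁻².
S = kg⁻¹·m⁻²·s³·A².
Combining: V²·S = (kg²·m⁴·s⁻⁶·A⁻²) · (kg⁻¹·m⁻²·s³·A²) = kg·m²·s⁻³.
kg·m²·s⁻³ is the base-SI form of the watt.

W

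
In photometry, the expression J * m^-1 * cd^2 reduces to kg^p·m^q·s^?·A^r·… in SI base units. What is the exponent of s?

J = N·m (work = force × distance),
    = kg·m²·s⁻².
Combining: J·m⁻¹·cd² = (kg·m²·s⁻²) · m⁻¹ · cd² = kg·m·s⁻²·cd².
The exponent of s is -2.

-2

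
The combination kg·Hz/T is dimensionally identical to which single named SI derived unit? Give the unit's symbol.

Hz = s⁻¹.
T = kg·s⁻²·A⁻¹.
So T⁻¹ = kg⁻¹·s²·A.
Combining: kg·Hz·T⁻¹ = kg · s⁻¹ · (kg⁻¹·s²·A) = s·A.
s·A is the base-SI form of the coulomb.

C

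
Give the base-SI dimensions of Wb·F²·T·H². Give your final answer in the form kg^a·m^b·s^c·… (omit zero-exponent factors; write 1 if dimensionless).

kg²·m²·A⁻²

Wb = kg·m²·s⁻²·A⁻¹.
F = kg⁻¹·m⁻²·s⁴·A².
So F² = kg⁻²·m⁻⁴·s⁸·A⁴.
T = kg·s⁻²·A⁻¹.
H = kg·m²·s⁻²·A⁻².
So H² = kg²·m⁴·s⁻⁴·A⁻⁴.
Combining: Wb·F²·T·H² = (kg·m²·s⁻²·A⁻¹) · (kg⁻²·m⁻⁴·s⁸·A⁴) · (kg·s⁻²·A⁻¹) · (kg²·m⁴·s⁻⁴·A⁻⁴) = kg²·m²·A⁻².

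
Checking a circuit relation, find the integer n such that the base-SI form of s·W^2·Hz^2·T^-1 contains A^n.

1

W = J/s (power = energy per time),
    = kg·m²·s⁻³.
So W² = kg²·m⁴·s⁻⁶.
Hz = 1/s = s⁻¹ (frequency is cycles per second).
So Hz² = s⁻².
T = Wb/m² (flux density = flux per area),
    = kg·s⁻²·A⁻¹.
So T⁻¹ = kg⁻¹·s²·A.
Combining: s·W²·Hz²·T⁻¹ = s · (kg²·m⁴·s⁻⁶) · s⁻² · (kg⁻¹·s²·A) = kg·m⁴·s⁻⁵·A.
The exponent of A is 1.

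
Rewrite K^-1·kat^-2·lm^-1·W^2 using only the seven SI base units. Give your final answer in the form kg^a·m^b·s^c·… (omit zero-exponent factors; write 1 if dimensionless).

kg²·m⁴·s⁻⁴·K⁻¹·mol⁻²·cd⁻¹

kat = mol/s = s⁻¹·mol (catalytic activity).
So kat⁻² = s²·mol⁻².
lm = cd·sr = cd (luminous flux; sr is dimensionless).
So lm⁻¹ = cd⁻¹.
W = J/s (power = energy per time),
    = kg·m²·s⁻³.
So W² = kg²·m⁴·s⁻⁶.
Combining: K⁻¹·kat⁻²·lm⁻¹·W² = K⁻¹ · (s²·mol⁻²) · cd⁻¹ · (kg²·m⁴·s⁻⁶) = kg²·m⁴·s⁻⁴·K⁻¹·mol⁻²·cd⁻¹.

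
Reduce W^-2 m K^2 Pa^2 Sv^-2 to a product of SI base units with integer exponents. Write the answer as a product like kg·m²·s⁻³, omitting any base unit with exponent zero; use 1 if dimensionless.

m⁻⁹·s⁶·K²

W = J/s (power = energy per time),
    = kg·m²·s⁻³.
So W⁻² = kg⁻²·m⁻⁴·s⁶.
Pa = N/m² (pressure = force per area),
    = kg·m⁻¹·s⁻².
So Pa² = kg²·m⁻²·s⁻⁴.
Sv = J/kg (equivalent dose = energy per mass),
    = m²·s⁻².
So Sv⁻² = m⁻⁴·s⁴.
Combining: W⁻²·m·K²·Pa²·Sv⁻² = (kg⁻²·m⁻⁴·s⁶) · m · K² · (kg²·m⁻²·s⁻⁴) · (m⁻⁴·s⁴) = m⁻⁹·s⁶·K².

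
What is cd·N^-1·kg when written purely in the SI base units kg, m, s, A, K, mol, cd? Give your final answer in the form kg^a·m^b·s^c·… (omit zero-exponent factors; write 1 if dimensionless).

m⁻¹·s²·cd

N = kg·m/s² = kg·m·s⁻² (force = mass × acceleration).
So N⁻¹ = kg⁻¹·m⁻¹·s².
Combining: cd·N⁻¹·kg = cd · (kg⁻¹·m⁻¹·s²) · kg = m⁻¹·s²·cd.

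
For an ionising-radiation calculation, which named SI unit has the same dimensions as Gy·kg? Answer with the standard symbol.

Gy = J/kg (absorbed dose = energy per mass),
    = m²·s⁻².
Combining: Gy·kg = (m²·s⁻²) · kg = kg·m²·s⁻².
kg·m²·s⁻² is the base-SI form of the joule.

J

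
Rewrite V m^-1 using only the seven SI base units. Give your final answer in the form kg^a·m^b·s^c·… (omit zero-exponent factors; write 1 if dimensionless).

V = W/A (potential = power per current),
    = kg·m²·s⁻³·A⁻¹.
Combining: V·m⁻¹ = (kg·m²·s⁻³·A⁻¹) · m⁻¹ = kg·m·s⁻³·A⁻¹.

kg·m·s⁻³·A⁻¹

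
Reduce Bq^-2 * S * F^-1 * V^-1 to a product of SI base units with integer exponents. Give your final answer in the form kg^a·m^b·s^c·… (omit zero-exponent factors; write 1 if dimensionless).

Bq = 1/s = s⁻¹ (activity is decays per second).
So Bq⁻² = s².
S = 1/Ω (conductance is reciprocal resistance),
    = kg⁻¹·m⁻²·s³·A².
F = C/V (capacitance = charge per voltage),
    = A·s/(kg·m²·s⁻³·A⁻¹) (substituting C and V),
    = kg⁻¹·m⁻²·s⁴·A².
So F⁻¹ = kg·m²·s⁻⁴·A⁻².
V = W/A (potential = power per current),
    = kg·m²·s⁻³·A⁻¹.
So V⁻¹ = kg⁻¹·m⁻²·s³·A.
Combining: Bq⁻²·S·F⁻¹·V⁻¹ = s² · (kg⁻¹·m⁻²·s³·A²) · (kg·m²·s⁻⁴·A⁻²) · (kg⁻¹·m⁻²·s³·A) = kg⁻¹·m⁻²·s⁴·A.

kg⁻¹·m⁻²·s⁴·A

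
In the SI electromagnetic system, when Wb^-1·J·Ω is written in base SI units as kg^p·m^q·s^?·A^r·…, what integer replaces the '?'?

-3

Wb = kg·m²·s⁻²·A⁻¹.
So Wb⁻¹ = kg⁻¹·m⁻²·s²·A.
J = kg·m²·s⁻².
Ω = kg·m²·s⁻³·A⁻².
Combining: Wb⁻¹·J·Ω = (kg⁻¹·m⁻²·s²·A) · (kg·m²·s⁻²) · (kg·m²·s⁻³·A⁻²) = kg·m²·s⁻³·A⁻¹.
The exponent of s is -3.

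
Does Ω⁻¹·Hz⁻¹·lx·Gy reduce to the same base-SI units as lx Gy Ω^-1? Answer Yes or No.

No

Left side:
  Ω = kg·m²·s⁻³·A⁻².
  So Ω⁻¹ = kg⁻¹·m⁻²·s³·A².
  Hz = s⁻¹.
  So Hz⁻¹ = s.
  lx = m⁻²·cd.
  Gy = m²·s⁻².
  Combining: Ω⁻¹·Hz⁻¹·lx·Gy = (kg⁻¹·m⁻²·s³·A²) · s · (m⁻²·cd) · (m²·s⁻²) = kg⁻¹·m⁻²·s²·A²·cd.
Right side:
  lx = lm/m² (illuminance = luminous flux per area),
      = m⁻²·cd.
  Gy = J/kg (absorbed dose = energy per mass),
      = m²·s⁻².
  Ω = V/A (resistance = voltage per current),
      = kg·m²·s⁻³·A⁻².
  So Ω⁻¹ = kg⁻¹·m⁻²·s³·A².
  Combining: lx·Gy·Ω⁻¹ = (m⁻²·cd) · (m²·s⁻²) · (kg⁻¹·m⁻²·s³·A²) = kg⁻¹·m⁻²·s·A²·cd.
Left is kg⁻¹·m⁻²·s²·A²·cd; right is kg⁻¹·m⁻²·s·A²·cd — different.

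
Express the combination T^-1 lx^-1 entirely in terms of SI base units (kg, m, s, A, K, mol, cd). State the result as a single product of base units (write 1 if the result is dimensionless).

T = Wb/m² (flux density = flux per area),
    = kg·s⁻²·A⁻¹.
So T⁻¹ = kg⁻¹·s²·A.
lx = lm/m² (illuminance = luminous flux per area),
    = m⁻²·cd.
So lx⁻¹ = m²·cd⁻¹.
Combining: T⁻¹·lx⁻¹ = (kg⁻¹·s²·A) · (m²·cd⁻¹) = kg⁻¹·m²·s²·A·cd⁻¹.

kg⁻¹·m²·s²·A·cd⁻¹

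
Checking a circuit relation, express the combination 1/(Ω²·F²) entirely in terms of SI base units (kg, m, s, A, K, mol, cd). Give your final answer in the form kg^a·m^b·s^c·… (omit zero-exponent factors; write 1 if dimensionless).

s⁻²

Ω = kg·m²·s⁻³·A⁻².
So Ω⁻² = kg⁻²·m⁻⁴·s⁶·A⁴.
F = kg⁻¹·m⁻²·s⁴·A².
So F⁻² = kg²·m⁴·s⁻⁸·A⁻⁴.
Combining: Ω⁻²·F⁻² = (kg⁻²·m⁻⁴·s⁶·A⁴) · (kg²·m⁴·s⁻⁸·A⁻⁴) = s⁻².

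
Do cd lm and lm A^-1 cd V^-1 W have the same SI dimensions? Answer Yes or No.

Left side:
  lm = cd·sr = cd (luminous flux; sr is dimensionless).
  Combining: cd·lm = cd · cd = cd².
Right side:
  lm = cd·sr = cd (luminous flux; sr is dimensionless).
  V = W/A (potential = power per current),
      = kg·m²·s⁻³·A⁻¹.
  So V⁻¹ = kg⁻¹·m⁻²·s³·A.
  W = J/s (power = energy per time),
      = kg·m²·s⁻³.
  Combining: lm·A⁻¹·cd·V⁻¹·W = cd · A⁻¹ · cd · (kg⁻¹·m⁻²·s³·A) · (kg·m²·s⁻³) = cd².
Both reduce to cd².

Yes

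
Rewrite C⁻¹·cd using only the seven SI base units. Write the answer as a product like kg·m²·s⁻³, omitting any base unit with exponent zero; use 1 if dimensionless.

s⁻¹·A⁻¹·cd

C = s·A.
So C⁻¹ = s⁻¹·A⁻¹.
Combining: C⁻¹·cd = (s⁻¹·A⁻¹) · cd = s⁻¹·A⁻¹·cd.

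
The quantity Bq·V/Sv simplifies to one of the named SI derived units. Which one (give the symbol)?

Bq = 1/s = s⁻¹ (activity is decays per second).
V = W/A (potential = power per current),
    = kg·m²·s⁻³·A⁻¹.
Sv = J/kg (equivalent dose = energy per mass),
    = m²·s⁻².
So Sv⁻¹ = m⁻²·s².
Combining: Bq·V·Sv⁻¹ = s⁻¹ · (kg·m²·s⁻³·A⁻¹) · (m⁻²·s²) = kg·s⁻²·A⁻¹.
kg·s⁻²·A⁻¹ is the base-SI form of the tesla.

T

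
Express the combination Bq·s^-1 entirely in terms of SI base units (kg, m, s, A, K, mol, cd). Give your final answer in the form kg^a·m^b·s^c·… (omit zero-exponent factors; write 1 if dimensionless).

Bq = 1/s = s⁻¹ (activity is decays per second).
Combining: Bq·s⁻¹ = s⁻¹ · s⁻¹ = s⁻².

s⁻²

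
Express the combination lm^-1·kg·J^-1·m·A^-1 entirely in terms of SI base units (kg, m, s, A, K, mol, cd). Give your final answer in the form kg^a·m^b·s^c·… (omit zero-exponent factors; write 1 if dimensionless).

lm = cd.
So lm⁻¹ = cd⁻¹.
J = kg·m²·s⁻².
So J⁻¹ = kg⁻¹·m⁻²·s².
Combining: lm⁻¹·kg·J⁻¹·m·A⁻¹ = cd⁻¹ · kg · (kg⁻¹·m⁻²·s²) · m · A⁻¹ = m⁻¹·s²·A⁻¹·cd⁻¹.

m⁻¹·s²·A⁻¹·cd⁻¹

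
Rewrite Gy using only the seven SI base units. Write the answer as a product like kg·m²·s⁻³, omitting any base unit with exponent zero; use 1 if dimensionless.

m²·s⁻²

Gy = J/kg (absorbed dose = energy per mass),
    = m²·s⁻².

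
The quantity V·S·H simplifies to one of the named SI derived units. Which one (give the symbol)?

V = kg·m²·s⁻³·A⁻¹.
S = kg⁻¹·m⁻²·s³·A².
H = kg·m²·s⁻²·A⁻².
Combining: V·S·H = (kg·m²·s⁻³·A⁻¹) · (kg⁻¹·m⁻²·s³·A²) · (kg·m²·s⁻²·A⁻²) = kg·m²·s⁻²·A⁻¹.
kg·m²·s⁻²·A⁻¹ is the base-SI form of the weber.

Wb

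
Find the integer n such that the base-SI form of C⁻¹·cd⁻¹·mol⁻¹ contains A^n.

C = A·s = s·A (charge = current × time).
So C⁻¹ = s⁻¹·A⁻¹.
Combining: C⁻¹·cd⁻¹·mol⁻¹ = (s⁻¹·A⁻¹) · cd⁻¹ · mol⁻¹ = s⁻¹·A⁻¹·mol⁻¹·cd⁻¹.
The exponent of A is -1.

-1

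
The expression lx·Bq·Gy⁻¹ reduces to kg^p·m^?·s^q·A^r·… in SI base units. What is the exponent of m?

-4

lx = lm/m² (illuminance = luminous flux per area),
    = m⁻²·cd.
Bq = 1/s = s⁻¹ (activity is decays per second).
Gy = J/kg (absorbed dose = energy per mass),
    = m²·s⁻².
So Gy⁻¹ = m⁻²·s².
Combining: lx·Bq·Gy⁻¹ = (m⁻²·cd) · s⁻¹ · (m⁻²·s²) = m⁻⁴·s·cd.
The exponent of m is -4.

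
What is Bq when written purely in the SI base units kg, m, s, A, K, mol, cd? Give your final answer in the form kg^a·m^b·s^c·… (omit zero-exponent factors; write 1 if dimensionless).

s⁻¹

Bq = 1/s = s⁻¹ (activity is decays per second).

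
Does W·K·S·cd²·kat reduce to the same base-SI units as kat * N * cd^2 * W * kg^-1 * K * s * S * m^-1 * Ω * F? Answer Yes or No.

Left side:
  W = kg·m²·s⁻³.
  S = kg⁻¹·m⁻²·s³·A².
  kat = s⁻¹·mol.
  Combining: W·K·S·cd²·kat = (kg·m²·s⁻³) · K · (kg⁻¹·m⁻²·s³·A²) · cd² · (s⁻¹·mol) = s⁻¹·A²·K·mol·cd².
Right side:
  kat = s⁻¹·mol.
  N = kg·m·s⁻².
  W = kg·m²·s⁻³.
  S = kg⁻¹·m⁻²·s³·A².
  Ω = kg·m²·s⁻³·A⁻².
  F = kg⁻¹·m⁻²·s⁴·A².
  Combining: kat·N·cd²·W·kg⁻¹·K·s·S·m⁻¹·Ω·F = (s⁻¹·mol) · (kg·m·s⁻²) · cd² · (kg·m²·s⁻³) · kg⁻¹ · K · s · (kg⁻¹·m⁻²·s³·A²) · m⁻¹ · (kg·m²·s⁻³·A⁻²) · (kg⁻¹·m⁻²·s⁴·A²) = s⁻¹·A²·K·mol·cd².
Both reduce to s⁻¹·A²·K·mol·cd².

Yes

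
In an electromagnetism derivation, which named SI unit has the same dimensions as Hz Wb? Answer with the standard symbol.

Hz = s⁻¹.
Wb = kg·m²·s⁻²·A⁻¹.
Combining: Hz·Wb = s⁻¹ · (kg·m²·s⁻²·A⁻¹) = kg·m²·s⁻³·A⁻¹.
kg·m²·s⁻³·A⁻¹ is the base-SI form of the volt.

V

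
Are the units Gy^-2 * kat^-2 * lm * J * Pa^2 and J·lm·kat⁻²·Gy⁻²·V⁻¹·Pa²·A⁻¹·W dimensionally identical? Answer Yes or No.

Left side:
  Gy = J/kg (absorbed dose = energy per mass),
      = m²·s⁻².
  So Gy⁻² = m⁻⁴·s⁴.
  kat = mol/s = s⁻¹·mol (catalytic activity).
  So kat⁻² = s²·mol⁻².
  lm = cd·sr = cd (luminous flux; sr is dimensionless).
  J = N·m (work = force × distance),
      = kg·m²·s⁻².
  Pa = N/m² (pressure = force per area),
      = kg·m⁻¹·s⁻².
  So Pa² = kg²·m⁻²·s⁻⁴.
  Combining: Gy⁻²·kat⁻²·lm·J·Pa² = (m⁻⁴·s⁴) · (s²·mol⁻²) · cd · (kg·m²·s⁻²) · (kg²·m⁻²·s⁻⁴) = kg³·m⁻⁴·mol⁻²·cd.
Right side:
  J = kg·m²·s⁻².
  lm = cd.
  kat = s⁻¹·mol.
  So kat⁻² = s²·mol⁻².
  Gy = m²·s⁻².
  So Gy⁻² = m⁻⁴·s⁴.
  V = kg·m²·s⁻³·A⁻¹.
  So V⁻¹ = kg⁻¹·m⁻²·s³·A.
  Pa = kg·m⁻¹·s⁻².
  So Pa² = kg²·m⁻²·s⁻⁴.
  W = kg·m²·s⁻³.
  Combining: J·lm·kat⁻²·Gy⁻²·V⁻¹·Pa²·A⁻¹·W = (kg·m²·s⁻²) · cd · (s²·mol⁻²) · (m⁻⁴·s⁴) · (kg⁻¹·m⁻²·s³·A) · (kg²·m⁻²·s⁻⁴) · A⁻¹ · (kg·m²·s⁻³) = kg³·m⁻⁴·mol⁻²·cd.
Both reduce to kg³·m⁻⁴·mol⁻²·cd.

Yes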